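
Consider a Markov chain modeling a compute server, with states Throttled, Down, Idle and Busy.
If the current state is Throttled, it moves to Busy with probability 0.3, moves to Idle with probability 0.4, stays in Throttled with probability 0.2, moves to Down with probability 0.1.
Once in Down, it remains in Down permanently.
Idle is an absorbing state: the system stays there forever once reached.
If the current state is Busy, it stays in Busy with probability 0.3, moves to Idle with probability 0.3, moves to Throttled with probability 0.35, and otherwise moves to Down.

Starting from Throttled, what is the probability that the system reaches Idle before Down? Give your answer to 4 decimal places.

Let h(s) be the probability of absorption at Idle starting from transient state s. Then h(Idle) = 1 and h(Down) = 0. By first-step analysis:
h(Throttled) = 0.2·h(Throttled) + 0.1·0 + 0.4·1 + 0.3·h(Busy)
h(Busy) = 0.35·h(Throttled) + 0.05·0 + 0.3·1 + 0.3·h(Busy)
Solving: h(Throttled) = 0.8132, h(Busy) = 0.8352.
Starting from Throttled, the probability is 0.8132.

0.8132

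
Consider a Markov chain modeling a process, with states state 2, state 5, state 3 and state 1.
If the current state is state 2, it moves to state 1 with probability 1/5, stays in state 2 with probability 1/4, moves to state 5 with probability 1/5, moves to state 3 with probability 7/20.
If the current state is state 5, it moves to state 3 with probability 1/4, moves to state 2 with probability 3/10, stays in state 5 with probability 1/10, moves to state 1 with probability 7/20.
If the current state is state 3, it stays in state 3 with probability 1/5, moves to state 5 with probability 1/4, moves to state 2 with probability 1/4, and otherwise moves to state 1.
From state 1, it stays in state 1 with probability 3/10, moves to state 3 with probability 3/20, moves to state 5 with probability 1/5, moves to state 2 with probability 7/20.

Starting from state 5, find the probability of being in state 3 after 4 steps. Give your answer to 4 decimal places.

Propagate the distribution vector 4 steps from state 5.
After 0 steps: (0.0000, 1.0000, 0.0000, 0.0000)
After 1 step: (0.3000, 0.1000, 0.2500, 0.3500)
After 2 steps: (0.2900, 0.2025, 0.2325, 0.2750)
After 3 steps: (0.2876, 0.1914, 0.2399, 0.2811)
After 4 steps: (0.2877, 0.1929, 0.2387, 0.2808)
P(in state 3 after 4 steps) = 0.2387

0.2387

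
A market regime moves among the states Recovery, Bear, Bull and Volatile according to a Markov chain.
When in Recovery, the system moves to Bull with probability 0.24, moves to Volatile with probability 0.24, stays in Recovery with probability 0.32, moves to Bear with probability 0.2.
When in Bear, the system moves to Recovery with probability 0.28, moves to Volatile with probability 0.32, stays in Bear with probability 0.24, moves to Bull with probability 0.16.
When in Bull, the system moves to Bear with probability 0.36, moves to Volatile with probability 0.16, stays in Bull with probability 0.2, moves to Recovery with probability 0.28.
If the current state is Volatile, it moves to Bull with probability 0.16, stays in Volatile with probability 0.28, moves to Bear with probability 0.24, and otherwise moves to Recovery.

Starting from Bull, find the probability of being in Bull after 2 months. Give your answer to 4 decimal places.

0.1904

Propagate the distribution vector 2 months from Bull.
After 0 months: (0.0000, 0.0000, 1.0000, 0.0000)
After 1 month: (0.2800, 0.3600, 0.2000, 0.1600)
After 2 months: (0.2976, 0.2528, 0.1904, 0.2592)
P(in Bull after 2 months) = 0.1904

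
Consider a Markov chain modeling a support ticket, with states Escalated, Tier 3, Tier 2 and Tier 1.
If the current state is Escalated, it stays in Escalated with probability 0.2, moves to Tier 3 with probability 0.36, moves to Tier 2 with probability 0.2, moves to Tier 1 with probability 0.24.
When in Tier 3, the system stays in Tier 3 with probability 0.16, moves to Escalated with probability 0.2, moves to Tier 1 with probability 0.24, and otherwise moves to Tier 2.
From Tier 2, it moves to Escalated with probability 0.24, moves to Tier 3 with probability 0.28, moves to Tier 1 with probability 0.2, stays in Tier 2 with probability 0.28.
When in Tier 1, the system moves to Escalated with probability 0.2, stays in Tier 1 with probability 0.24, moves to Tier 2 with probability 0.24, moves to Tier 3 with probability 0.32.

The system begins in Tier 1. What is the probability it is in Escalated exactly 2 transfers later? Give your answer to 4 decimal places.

0.2096

Propagate the distribution vector 2 transfers from Tier 1.
After 0 transfers: (0.0000, 0.0000, 0.0000, 1.0000)
After 1 transfer: (0.2000, 0.3200, 0.2400, 0.2400)
After 2 transfers: (0.2096, 0.2672, 0.2928, 0.2304)
P(in Escalated after 2 transfers) = 0.2096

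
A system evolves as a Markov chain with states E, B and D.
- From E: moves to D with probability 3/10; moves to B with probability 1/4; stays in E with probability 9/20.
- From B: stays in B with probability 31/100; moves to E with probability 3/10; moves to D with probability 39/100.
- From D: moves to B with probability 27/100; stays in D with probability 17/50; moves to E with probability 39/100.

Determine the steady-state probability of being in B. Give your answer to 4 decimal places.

0.2732

Let the stationary distribution be π with π = πP and π_1 + π_2 + π_3 = 1.
π_1 = 0.45·π_1 + 0.3·π_2 + 0.39·π_3
π_2 = 0.25·π_1 + 0.31·π_2 + 0.27·π_3
Solving with the normalization constraint gives π = (0.3887, 0.2732, 0.3381).
So the stationary probability of B is 0.2732.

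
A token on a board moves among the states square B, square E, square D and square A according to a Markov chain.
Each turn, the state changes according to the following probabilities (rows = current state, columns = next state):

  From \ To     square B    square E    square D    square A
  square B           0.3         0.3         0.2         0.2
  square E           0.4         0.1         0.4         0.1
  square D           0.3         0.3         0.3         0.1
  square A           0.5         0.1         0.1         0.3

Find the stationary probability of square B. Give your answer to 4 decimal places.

0.3561

Let the stationary distribution be π with π = πP and π_1 + π_2 + π_3 + π_4 = 1.
π_1 = 0.3·π_1 + 0.4·π_2 + 0.3·π_3 + 0.5·π_4
π_2 = 0.3·π_1 + 0.1·π_2 + 0.3·π_3 + 0.1·π_4
π_3 = 0.2·π_1 + 0.4·π_2 + 0.3·π_3 + 0.1·π_4
Solving with the normalization constraint gives π = (0.3561, 0.2217, 0.2527, 0.1695).
So the stationary probability of square B is 0.3561.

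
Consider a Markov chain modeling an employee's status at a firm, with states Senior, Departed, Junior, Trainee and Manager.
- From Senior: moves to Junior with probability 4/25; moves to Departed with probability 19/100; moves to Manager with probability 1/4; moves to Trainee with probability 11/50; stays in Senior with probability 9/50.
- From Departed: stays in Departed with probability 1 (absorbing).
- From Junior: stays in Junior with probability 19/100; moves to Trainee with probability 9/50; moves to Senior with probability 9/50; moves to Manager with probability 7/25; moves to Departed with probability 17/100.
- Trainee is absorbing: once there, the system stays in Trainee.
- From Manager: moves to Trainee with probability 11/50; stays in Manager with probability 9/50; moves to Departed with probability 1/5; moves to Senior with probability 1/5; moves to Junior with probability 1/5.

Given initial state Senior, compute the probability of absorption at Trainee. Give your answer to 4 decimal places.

0.5300

Let h(s) be the probability of absorption at Trainee starting from transient state s. Then h(Trainee) = 1 and h(Departed) = 0. By first-step analysis:
h(Senior) = 0.18·h(Senior) + 0.19·0 + 0.16·h(Junior) + 0.22·1 + 0.25·h(Manager)
h(Junior) = 0.18·h(Senior) + 0.17·0 + 0.19·h(Junior) + 0.18·1 + 0.28·h(Manager)
h(Manager) = 0.2·h(Senior) + 0.2·0 + 0.2·h(Junior) + 0.22·1 + 0.18·h(Manager)
Solving: h(Senior) = 0.5300, h(Junior) = 0.5214, h(Manager) = 0.5247.
Starting from Senior, the probability is 0.5300.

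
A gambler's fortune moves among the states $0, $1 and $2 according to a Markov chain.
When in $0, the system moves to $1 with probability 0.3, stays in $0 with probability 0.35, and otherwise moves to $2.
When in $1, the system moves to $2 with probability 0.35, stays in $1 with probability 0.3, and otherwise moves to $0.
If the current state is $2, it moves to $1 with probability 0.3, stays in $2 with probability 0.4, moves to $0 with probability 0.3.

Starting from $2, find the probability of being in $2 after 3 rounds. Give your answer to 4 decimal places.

Propagate the distribution vector 3 rounds from $2.
After 0 rounds: (0.0000, 0.0000, 1.0000)
After 1 round: (0.3000, 0.3000, 0.4000)
After 2 rounds: (0.3300, 0.3000, 0.3700)
After 3 rounds: (0.3315, 0.3000, 0.3685)
P(in $2 after 3 rounds) = 0.3685

0.3685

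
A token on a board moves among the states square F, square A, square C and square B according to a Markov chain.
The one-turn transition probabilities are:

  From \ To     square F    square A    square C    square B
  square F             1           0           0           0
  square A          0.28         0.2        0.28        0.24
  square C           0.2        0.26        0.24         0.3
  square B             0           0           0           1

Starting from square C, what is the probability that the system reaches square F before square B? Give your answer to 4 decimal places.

0.4350

Let h(s) be the probability of absorption at square F starting from transient state s. Then h(square F) = 1 and h(square B) = 0. By first-step analysis:
h(square A) = 0.28·1 + 0.2·h(square A) + 0.28·h(square C) + 0.24·0
h(square C) = 0.2·1 + 0.26·h(square A) + 0.24·h(square C) + 0.3·0
Solving: h(square A) = 0.5022, h(square C) = 0.4350.
Starting from square C, the probability is 0.4350.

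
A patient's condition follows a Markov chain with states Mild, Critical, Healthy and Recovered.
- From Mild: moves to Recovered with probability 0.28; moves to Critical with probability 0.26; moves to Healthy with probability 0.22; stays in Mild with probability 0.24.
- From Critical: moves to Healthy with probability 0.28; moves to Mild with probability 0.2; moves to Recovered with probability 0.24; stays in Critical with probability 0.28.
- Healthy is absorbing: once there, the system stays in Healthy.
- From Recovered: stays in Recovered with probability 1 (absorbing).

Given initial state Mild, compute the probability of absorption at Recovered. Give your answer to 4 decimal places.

Let h(s) be the probability of absorption at Recovered starting from transient state s. Then h(Recovered) = 1 and h(Healthy) = 0. By first-step analysis:
h(Mild) = 0.24·h(Mild) + 0.26·h(Critical) + 0.22·0 + 0.28·1
h(Critical) = 0.2·h(Mild) + 0.28·h(Critical) + 0.28·0 + 0.24·1
Solving: h(Mild) = 0.5331, h(Critical) = 0.4814.
Starting from Mild, the probability is 0.5331.

0.5331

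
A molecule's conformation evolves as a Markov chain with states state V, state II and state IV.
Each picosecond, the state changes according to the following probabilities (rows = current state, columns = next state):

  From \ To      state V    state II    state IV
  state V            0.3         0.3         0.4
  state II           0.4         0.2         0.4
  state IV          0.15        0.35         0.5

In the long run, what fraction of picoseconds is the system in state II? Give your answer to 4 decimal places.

0.2929

Let the stationary distribution be π with π = πP and π_1 + π_2 + π_3 = 1.
π_1 = 0.3·π_1 + 0.4·π_2 + 0.15·π_3
π_2 = 0.3·π_1 + 0.2·π_2 + 0.35·π_3
Solving with the normalization constraint gives π = (0.2626, 0.2929, 0.4444).
So the stationary probability of state II is 0.2929.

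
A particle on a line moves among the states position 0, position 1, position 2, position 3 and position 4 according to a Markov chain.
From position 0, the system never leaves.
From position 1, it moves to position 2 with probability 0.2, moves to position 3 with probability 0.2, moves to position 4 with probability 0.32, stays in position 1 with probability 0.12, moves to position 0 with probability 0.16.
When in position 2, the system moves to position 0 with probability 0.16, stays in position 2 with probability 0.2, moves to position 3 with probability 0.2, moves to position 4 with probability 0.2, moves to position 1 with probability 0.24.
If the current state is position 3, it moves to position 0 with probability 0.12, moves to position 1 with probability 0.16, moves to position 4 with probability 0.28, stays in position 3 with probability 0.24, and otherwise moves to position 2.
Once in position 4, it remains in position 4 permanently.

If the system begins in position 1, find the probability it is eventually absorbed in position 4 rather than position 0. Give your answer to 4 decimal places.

0.6548

Let h(s) be the probability of absorption at position 4 starting from transient state s. Then h(position 4) = 1 and h(position 0) = 0. By first-step analysis:
h(position 1) = 0.16·0 + 0.12·h(position 1) + 0.2·h(position 2) + 0.2·h(position 3) + 0.32·1
h(position 2) = 0.16·0 + 0.24·h(position 1) + 0.2·h(position 2) + 0.2·h(position 3) + 0.2·1
h(position 3) = 0.12·0 + 0.16·h(position 1) + 0.2·h(position 2) + 0.24·h(position 3) + 0.28·1
Solving: h(position 1) = 0.6548, h(position 2) = 0.6134, h(position 3) = 0.6677.
Starting from position 1, the probability is 0.6548.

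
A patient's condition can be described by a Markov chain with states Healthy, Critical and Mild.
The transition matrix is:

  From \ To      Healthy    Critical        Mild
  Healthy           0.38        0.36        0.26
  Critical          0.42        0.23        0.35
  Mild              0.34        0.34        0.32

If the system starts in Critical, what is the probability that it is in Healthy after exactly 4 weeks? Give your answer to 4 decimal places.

Propagate the distribution vector 4 weeks from Critical.
After 0 weeks: (0.0000, 1.0000, 0.0000)
After 1 week: (0.4200, 0.2300, 0.3500)
After 2 weeks: (0.3752, 0.3231, 0.3017)
After 3 weeks: (0.3809, 0.3120, 0.3072)
After 4 weeks: (0.3802, 0.3133, 0.3065)
P(in Healthy after 4 weeks) = 0.3802

0.3802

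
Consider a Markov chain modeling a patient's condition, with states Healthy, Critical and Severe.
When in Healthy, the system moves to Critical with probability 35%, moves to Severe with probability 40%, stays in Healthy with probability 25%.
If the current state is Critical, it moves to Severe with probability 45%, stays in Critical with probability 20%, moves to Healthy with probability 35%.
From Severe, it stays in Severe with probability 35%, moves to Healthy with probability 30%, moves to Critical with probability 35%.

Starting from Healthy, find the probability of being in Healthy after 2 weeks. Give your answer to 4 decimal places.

Sum over the intermediate state after 1 week:
P = P(Healthy→Healthy)·P(Healthy→Healthy) + P(Healthy→Critical)·P(Critical→Healthy) + P(Healthy→Severe)·P(Severe→Healthy)
  = 0.25×0.25 + 0.35×0.35 + 0.4×0.3
  = 0.0625 + 0.1225 + 0.1200 = 0.3050

0.3050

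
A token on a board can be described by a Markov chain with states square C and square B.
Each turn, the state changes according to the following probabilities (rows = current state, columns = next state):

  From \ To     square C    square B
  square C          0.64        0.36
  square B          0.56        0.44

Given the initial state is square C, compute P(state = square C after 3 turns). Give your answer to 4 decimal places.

Propagate the distribution vector 3 turns from square C.
After 0 turns: (1.0000, 0.0000)
After 1 turn: (0.6400, 0.3600)
After 2 turns: (0.6112, 0.3888)
After 3 turns: (0.6089, 0.3911)
P(in square C after 3 turns) = 0.6089

0.6089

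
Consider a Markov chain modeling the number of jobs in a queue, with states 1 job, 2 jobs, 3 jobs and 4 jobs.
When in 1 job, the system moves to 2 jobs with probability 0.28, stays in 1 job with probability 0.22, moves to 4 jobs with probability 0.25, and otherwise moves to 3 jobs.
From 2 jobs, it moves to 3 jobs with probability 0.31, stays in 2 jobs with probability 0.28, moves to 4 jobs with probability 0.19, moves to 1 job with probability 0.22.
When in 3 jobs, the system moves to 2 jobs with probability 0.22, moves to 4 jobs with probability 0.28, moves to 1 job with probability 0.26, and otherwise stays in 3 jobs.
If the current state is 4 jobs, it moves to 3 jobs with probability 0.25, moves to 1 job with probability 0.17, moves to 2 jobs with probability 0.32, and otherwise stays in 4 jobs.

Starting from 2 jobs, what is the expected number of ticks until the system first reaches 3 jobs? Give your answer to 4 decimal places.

Let t(s) be the expected number of ticks to first reach 3 jobs from state s, with t(3 jobs) = 0. Conditioning on the first tick:
t(1 job) = 1 + 0.22·t(1 job) + 0.28·t(2 jobs) + 0.25·t(4 jobs)
t(2 jobs) = 1 + 0.22·t(1 job) + 0.28·t(2 jobs) + 0.19·t(4 jobs)
t(4 jobs) = 1 + 0.17·t(1 job) + 0.32·t(2 jobs) + 0.26·t(4 jobs)
Solving: t(1 job) = 3.7402, t(2 jobs) = 3.5163, t(4 jobs) = 3.7312.
Expected ticks from 2 jobs to 3 jobs: 3.5163.

3.5163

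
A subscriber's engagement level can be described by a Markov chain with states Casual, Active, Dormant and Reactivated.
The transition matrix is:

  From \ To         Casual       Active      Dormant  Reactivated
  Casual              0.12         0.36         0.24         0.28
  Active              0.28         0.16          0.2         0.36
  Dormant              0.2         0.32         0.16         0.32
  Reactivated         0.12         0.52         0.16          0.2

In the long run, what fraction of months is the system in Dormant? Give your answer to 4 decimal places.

0.1884

Let the stationary distribution be π with π = πP and π_1 + π_2 + π_3 + π_4 = 1.
π_1 = 0.12·π_1 + 0.28·π_2 + 0.2·π_3 + 0.12·π_4
π_2 = 0.36·π_1 + 0.16·π_2 + 0.32·π_3 + 0.52·π_4
π_3 = 0.24·π_1 + 0.2·π_2 + 0.16·π_3 + 0.16·π_4
Solving with the normalization constraint gives π = (0.1883, 0.3325, 0.1884, 0.2909).
So the stationary probability of Dormant is 0.1884.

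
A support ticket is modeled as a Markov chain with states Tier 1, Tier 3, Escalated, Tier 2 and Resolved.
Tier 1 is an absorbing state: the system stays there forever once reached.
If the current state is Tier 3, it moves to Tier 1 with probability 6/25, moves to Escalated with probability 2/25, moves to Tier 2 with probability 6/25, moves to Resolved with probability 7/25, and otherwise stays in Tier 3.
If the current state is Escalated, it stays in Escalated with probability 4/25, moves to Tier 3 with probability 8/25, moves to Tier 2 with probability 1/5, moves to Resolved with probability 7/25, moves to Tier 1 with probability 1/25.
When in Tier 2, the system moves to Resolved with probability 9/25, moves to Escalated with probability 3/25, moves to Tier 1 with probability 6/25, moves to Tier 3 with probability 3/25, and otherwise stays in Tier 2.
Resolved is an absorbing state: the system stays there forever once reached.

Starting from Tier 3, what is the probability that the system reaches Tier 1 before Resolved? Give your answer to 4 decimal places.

0.4259

Let h(s) be the probability of absorption at Tier 1 starting from transient state s. Then h(Tier 1) = 1 and h(Resolved) = 0. By first-step analysis:
h(Tier 3) = 0.24·1 + 0.16·h(Tier 3) + 0.08·h(Escalated) + 0.24·h(Tier 2) + 0.28·0
h(Escalated) = 0.04·1 + 0.32·h(Tier 3) + 0.16·h(Escalated) + 0.2·h(Tier 2) + 0.28·0
h(Tier 2) = 0.24·1 + 0.12·h(Tier 3) + 0.12·h(Escalated) + 0.16·h(Tier 2) + 0.36·0
Solving: h(Tier 3) = 0.4259, h(Escalated) = 0.3027, h(Tier 2) = 0.3898.
Starting from Tier 3, the probability is 0.4259.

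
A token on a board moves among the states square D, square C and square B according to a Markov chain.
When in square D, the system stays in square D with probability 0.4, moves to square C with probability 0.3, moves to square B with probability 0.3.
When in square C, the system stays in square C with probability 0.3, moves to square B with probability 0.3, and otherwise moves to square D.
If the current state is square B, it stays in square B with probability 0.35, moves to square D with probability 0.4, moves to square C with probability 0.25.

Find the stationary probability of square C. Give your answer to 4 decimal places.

0.2842

Let the stationary distribution be π with π = πP and π_1 + π_2 + π_3 = 1.
π_1 = 0.4·π_1 + 0.4·π_2 + 0.4·π_3
π_2 = 0.3·π_1 + 0.3·π_2 + 0.25·π_3
Solving with the normalization constraint gives π = (0.4000, 0.2842, 0.3158).
So the stationary probability of square C is 0.2842.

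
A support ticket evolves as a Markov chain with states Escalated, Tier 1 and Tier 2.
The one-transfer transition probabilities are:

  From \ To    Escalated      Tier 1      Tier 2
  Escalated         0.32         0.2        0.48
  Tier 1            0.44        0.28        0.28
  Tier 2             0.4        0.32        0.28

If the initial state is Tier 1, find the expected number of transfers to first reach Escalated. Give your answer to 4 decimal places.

2.3321

Let t(s) be the expected number of transfers to first reach Escalated from state s, with t(Escalated) = 0. Conditioning on the first transfer:
t(Tier 1) = 1 + 0.28·t(Tier 1) + 0.28·t(Tier 2)
t(Tier 2) = 1 + 0.32·t(Tier 1) + 0.28·t(Tier 2)
Solving: t(Tier 1) = 2.3321, t(Tier 2) = 2.4254.
Expected transfers from Tier 1 to Escalated: 2.3321.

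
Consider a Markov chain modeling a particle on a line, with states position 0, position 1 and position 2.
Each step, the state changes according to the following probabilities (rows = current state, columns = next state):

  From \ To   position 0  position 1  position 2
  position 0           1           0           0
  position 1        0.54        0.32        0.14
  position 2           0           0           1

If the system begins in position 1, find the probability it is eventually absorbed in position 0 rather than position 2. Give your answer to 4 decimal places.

Let h(s) be the probability of absorption at position 0 starting from transient state s. Then h(position 0) = 1 and h(position 2) = 0. By first-step analysis:
h(position 1) = 0.54·1 + 0.32·h(position 1) + 0.14·0
Solving: h(position 1) = 0.7941.
Starting from position 1, the probability is 0.7941.

0.7941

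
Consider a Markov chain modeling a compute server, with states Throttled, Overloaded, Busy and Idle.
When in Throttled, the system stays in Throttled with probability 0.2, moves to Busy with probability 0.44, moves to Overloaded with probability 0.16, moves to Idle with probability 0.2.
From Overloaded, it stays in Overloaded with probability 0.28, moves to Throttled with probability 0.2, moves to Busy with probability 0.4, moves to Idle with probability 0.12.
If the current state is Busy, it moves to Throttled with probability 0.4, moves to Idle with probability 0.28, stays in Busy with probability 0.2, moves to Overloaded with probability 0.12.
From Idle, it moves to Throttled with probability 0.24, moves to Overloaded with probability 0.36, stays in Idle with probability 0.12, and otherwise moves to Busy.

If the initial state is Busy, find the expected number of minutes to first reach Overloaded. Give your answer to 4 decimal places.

5.4037

Let t(s) be the expected number of minutes to first reach Overloaded from state s, with t(Overloaded) = 0. Conditioning on the first minute:
t(Throttled) = 1 + 0.2·t(Throttled) + 0.44·t(Busy) + 0.2·t(Idle)
t(Busy) = 1 + 0.4·t(Throttled) + 0.2·t(Busy) + 0.28·t(Idle)
t(Idle) = 1 + 0.24·t(Throttled) + 0.28·t(Busy) + 0.12·t(Idle)
Solving: t(Throttled) = 5.2971, t(Busy) = 5.4037, t(Idle) = 4.3004.
Expected minutes from Busy to Overloaded: 5.4037.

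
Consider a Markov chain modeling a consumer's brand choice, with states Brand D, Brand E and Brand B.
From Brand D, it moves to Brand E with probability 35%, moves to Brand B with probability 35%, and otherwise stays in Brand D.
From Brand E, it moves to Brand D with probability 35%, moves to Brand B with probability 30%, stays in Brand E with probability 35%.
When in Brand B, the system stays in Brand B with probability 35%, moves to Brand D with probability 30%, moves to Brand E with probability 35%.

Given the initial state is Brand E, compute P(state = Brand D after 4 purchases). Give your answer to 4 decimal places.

Propagate the distribution vector 4 purchases from Brand E.
After 0 purchases: (0.0000, 1.0000, 0.0000)
After 1 purchase: (0.3500, 0.3500, 0.3000)
After 2 purchases: (0.3175, 0.3500, 0.3325)
After 3 purchases: (0.3175, 0.3500, 0.3325)
After 4 purchases: (0.3175, 0.3500, 0.3325)
P(in Brand D after 4 purchases) = 0.3175

0.3175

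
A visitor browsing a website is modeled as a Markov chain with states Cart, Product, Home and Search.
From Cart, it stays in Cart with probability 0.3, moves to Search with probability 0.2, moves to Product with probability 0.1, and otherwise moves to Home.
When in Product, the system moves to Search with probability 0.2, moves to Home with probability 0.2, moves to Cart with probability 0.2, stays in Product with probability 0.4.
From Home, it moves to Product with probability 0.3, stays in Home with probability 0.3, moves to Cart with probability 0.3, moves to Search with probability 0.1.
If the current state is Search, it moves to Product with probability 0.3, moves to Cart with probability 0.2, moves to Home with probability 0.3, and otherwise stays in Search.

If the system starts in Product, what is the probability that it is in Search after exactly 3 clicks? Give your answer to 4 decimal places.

0.1720

Propagate the distribution vector 3 clicks from Product.
After 0 clicks: (0.0000, 1.0000, 0.0000, 0.0000)
After 1 click: (0.2000, 0.4000, 0.2000, 0.2000)
After 2 clicks: (0.2400, 0.3000, 0.2800, 0.1800)
After 3 clicks: (0.2520, 0.2820, 0.2940, 0.1720)
P(in Search after 3 clicks) = 0.1720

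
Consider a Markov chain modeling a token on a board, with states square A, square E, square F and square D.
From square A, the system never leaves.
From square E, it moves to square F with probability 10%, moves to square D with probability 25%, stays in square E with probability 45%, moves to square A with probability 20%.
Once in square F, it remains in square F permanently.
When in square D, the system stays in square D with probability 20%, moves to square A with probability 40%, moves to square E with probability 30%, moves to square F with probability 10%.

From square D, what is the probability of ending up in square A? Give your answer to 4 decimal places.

Let h(s) be the probability of absorption at square A starting from transient state s. Then h(square A) = 1 and h(square F) = 0. By first-step analysis:
h(square E) = 0.2·1 + 0.45·h(square E) + 0.1·0 + 0.25·h(square D)
h(square D) = 0.4·1 + 0.3·h(square E) + 0.1·0 + 0.2·h(square D)
Solving: h(square E) = 0.7123, h(square D) = 0.7671.
Starting from square D, the probability is 0.7671.

0.7671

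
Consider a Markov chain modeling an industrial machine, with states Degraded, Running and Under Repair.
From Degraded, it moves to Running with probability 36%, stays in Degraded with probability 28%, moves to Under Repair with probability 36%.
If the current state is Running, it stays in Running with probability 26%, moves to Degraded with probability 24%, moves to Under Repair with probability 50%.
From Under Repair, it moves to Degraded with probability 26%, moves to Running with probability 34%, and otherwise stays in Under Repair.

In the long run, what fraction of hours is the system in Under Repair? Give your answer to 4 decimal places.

0.4216

Let the stationary distribution be π with π = πP and π_1 + π_2 + π_3 = 1.
π_1 = 0.28·π_1 + 0.24·π_2 + 0.26·π_3
π_2 = 0.36·π_1 + 0.26·π_2 + 0.34·π_3
Solving with the normalization constraint gives π = (0.2588, 0.3196, 0.4216).
So the stationary probability of Under Repair is 0.4216.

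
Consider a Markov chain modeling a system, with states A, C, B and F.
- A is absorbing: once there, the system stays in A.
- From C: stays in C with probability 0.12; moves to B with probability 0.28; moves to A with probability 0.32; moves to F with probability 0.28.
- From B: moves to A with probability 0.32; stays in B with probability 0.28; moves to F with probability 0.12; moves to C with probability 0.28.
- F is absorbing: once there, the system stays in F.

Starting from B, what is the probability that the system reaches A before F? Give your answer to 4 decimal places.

Let h(s) be the probability of absorption at A starting from transient state s. Then h(A) = 1 and h(F) = 0. By first-step analysis:
h(C) = 0.32·1 + 0.12·h(C) + 0.28·h(B) + 0.28·0
h(B) = 0.32·1 + 0.28·h(C) + 0.28·h(B) + 0.12·0
Solving: h(C) = 0.5764, h(B) = 0.6686.
Starting from B, the probability is 0.6686.

0.6686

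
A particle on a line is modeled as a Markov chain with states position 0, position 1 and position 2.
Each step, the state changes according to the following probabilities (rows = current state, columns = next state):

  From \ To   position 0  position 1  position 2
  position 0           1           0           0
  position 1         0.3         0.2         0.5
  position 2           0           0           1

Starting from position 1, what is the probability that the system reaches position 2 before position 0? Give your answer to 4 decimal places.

0.6250

Let h(s) be the probability of absorption at position 2 starting from transient state s. Then h(position 2) = 1 and h(position 0) = 0. By first-step analysis:
h(position 1) = 0.3·0 + 0.2·h(position 1) + 0.5·1
Solving: h(position 1) = 0.6250.
Starting from position 1, the probability is 0.6250.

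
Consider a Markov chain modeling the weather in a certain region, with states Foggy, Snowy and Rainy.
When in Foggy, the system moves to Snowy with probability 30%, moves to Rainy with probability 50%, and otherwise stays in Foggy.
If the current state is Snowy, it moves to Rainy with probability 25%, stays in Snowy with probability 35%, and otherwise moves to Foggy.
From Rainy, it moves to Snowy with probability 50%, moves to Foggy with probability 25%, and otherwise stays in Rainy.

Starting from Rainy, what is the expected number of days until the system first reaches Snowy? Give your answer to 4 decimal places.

Let t(s) be the expected number of days to first reach Snowy from state s, with t(Snowy) = 0. Conditioning on the first day:
t(Foggy) = 1 + 0.2·t(Foggy) + 0.5·t(Rainy)
t(Rainy) = 1 + 0.25·t(Foggy) + 0.25·t(Rainy)
Solving: t(Foggy) = 2.6316, t(Rainy) = 2.2105.
Expected days from Rainy to Snowy: 2.2105.

2.2105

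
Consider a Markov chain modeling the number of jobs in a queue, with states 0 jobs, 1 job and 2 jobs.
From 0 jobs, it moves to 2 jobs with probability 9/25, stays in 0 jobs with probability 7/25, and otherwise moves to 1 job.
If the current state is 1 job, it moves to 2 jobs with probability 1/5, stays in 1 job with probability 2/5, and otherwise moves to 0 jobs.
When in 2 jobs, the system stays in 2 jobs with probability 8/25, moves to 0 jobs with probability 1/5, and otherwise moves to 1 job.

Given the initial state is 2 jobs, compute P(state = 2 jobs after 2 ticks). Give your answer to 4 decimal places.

0.2704

Sum over the intermediate state after 1 tick:
P = P(2 jobs→0 jobs)·P(0 jobs→2 jobs) + P(2 jobs→1 job)·P(1 job→2 jobs) + P(2 jobs→2 jobs)·P(2 jobs→2 jobs)
  = 0.2×0.36 + 0.48×0.2 + 0.32×0.32
  = 0.0720 + 0.0960 + 0.1024 = 0.2704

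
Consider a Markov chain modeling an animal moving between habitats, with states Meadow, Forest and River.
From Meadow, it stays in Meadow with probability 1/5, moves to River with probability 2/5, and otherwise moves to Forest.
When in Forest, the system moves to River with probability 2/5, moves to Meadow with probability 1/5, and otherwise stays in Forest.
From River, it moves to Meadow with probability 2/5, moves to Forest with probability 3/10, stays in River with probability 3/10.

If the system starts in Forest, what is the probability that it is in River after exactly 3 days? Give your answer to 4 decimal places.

0.3640

Propagate the distribution vector 3 days from Forest.
After 0 days: (0.0000, 1.0000, 0.0000)
After 1 day: (0.2000, 0.4000, 0.4000)
After 2 days: (0.2800, 0.3600, 0.3600)
After 3 days: (0.2720, 0.3640, 0.3640)
P(in River after 3 days) = 0.3640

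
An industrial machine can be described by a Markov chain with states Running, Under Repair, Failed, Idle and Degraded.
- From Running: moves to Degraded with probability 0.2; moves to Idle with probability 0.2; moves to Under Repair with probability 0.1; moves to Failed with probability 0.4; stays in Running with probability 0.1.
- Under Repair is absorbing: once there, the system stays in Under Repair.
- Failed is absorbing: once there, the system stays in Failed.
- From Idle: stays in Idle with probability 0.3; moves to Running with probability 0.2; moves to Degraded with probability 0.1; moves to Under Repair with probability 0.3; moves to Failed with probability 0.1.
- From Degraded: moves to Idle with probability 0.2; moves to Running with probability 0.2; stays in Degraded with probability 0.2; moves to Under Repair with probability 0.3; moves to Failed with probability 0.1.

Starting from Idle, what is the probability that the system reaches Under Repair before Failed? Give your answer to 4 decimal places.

Let h(s) be the probability of absorption at Under Repair starting from transient state s. Then h(Under Repair) = 1 and h(Failed) = 0. By first-step analysis:
h(Running) = 0.1·h(Running) + 0.1·1 + 0.4·0 + 0.2·h(Idle) + 0.2·h(Degraded)
h(Idle) = 0.2·h(Running) + 0.3·1 + 0.1·0 + 0.3·h(Idle) + 0.1·h(Degraded)
h(Degraded) = 0.2·h(Running) + 0.3·1 + 0.1·0 + 0.2·h(Idle) + 0.2·h(Degraded)
Solving: h(Running) = 0.3913, h(Idle) = 0.6304, h(Degraded) = 0.6304.
Starting from Idle, the probability is 0.6304.

0.6304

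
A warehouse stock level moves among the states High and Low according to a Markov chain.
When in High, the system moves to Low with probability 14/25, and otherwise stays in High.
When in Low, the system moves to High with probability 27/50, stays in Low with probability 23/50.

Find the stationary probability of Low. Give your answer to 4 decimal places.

0.5091

Let the stationary distribution be π with π = πP and π_1 + π_2 = 1.
π_1 = 0.44·π_1 + 0.54·π_2
Solving with the normalization constraint gives π = (0.4909, 0.5091).
So the stationary probability of Low is 0.5091.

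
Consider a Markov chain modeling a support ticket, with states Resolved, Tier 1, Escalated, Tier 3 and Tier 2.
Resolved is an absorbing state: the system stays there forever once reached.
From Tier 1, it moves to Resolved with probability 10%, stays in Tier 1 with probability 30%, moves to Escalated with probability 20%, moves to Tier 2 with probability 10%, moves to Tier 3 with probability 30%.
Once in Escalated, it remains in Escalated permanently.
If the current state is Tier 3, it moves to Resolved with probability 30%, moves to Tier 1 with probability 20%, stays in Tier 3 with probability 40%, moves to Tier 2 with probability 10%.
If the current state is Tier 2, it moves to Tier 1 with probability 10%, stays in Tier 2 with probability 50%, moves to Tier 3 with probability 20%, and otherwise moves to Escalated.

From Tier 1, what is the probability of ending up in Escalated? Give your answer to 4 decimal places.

Let h(s) be the probability of absorption at Escalated starting from transient state s. Then h(Escalated) = 1 and h(Resolved) = 0. By first-step analysis:
h(Tier 1) = 0.1·0 + 0.3·h(Tier 1) + 0.2·1 + 0.3·h(Tier 3) + 0.1·h(Tier 2)
h(Tier 3) = 0.3·0 + 0.2·h(Tier 1) + 0.4·h(Tier 3) + 0.1·h(Tier 2)
h(Tier 2) = 0.1·h(Tier 1) + 0.2·1 + 0.2·h(Tier 3) + 0.5·h(Tier 2)
Solving: h(Tier 1) = 0.4837, h(Tier 3) = 0.2614, h(Tier 2) = 0.6013.
Starting from Tier 1, the probability is 0.4837.

0.4837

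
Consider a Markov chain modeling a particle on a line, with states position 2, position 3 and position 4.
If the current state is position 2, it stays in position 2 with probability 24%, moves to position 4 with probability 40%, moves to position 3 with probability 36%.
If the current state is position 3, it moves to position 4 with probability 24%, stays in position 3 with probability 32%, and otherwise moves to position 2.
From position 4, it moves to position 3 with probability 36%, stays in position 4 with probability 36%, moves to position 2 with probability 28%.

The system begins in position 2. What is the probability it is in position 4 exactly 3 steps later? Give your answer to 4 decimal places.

Propagate the distribution vector 3 steps from position 2.
After 0 steps: (1.0000, 0.0000, 0.0000)
After 1 step: (0.2400, 0.3600, 0.4000)
After 2 steps: (0.3280, 0.3456, 0.3264)
After 3 steps: (0.3222, 0.3462, 0.3316)
P(in position 4 after 3 steps) = 0.3316

0.3316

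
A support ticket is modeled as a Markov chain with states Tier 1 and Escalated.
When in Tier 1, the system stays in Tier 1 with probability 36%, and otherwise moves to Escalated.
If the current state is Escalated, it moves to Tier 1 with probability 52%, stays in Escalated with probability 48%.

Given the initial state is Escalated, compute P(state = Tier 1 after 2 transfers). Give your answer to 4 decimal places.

0.4368

Sum over the intermediate state after 1 transfer:
P = P(Escalated→Tier 1)·P(Tier 1→Tier 1) + P(Escalated→Escalated)·P(Escalated→Tier 1)
  = 0.52×0.36 + 0.48×0.52
  = 0.1872 + 0.2496 = 0.4368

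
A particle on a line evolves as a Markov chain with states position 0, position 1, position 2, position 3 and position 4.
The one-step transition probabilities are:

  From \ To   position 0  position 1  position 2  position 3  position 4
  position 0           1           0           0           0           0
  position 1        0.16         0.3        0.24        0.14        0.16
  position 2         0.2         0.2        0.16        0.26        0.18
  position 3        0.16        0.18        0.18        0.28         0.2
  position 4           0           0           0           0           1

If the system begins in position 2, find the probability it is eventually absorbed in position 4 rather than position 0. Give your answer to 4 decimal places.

0.4982

Let h(s) be the probability of absorption at position 4 starting from transient state s. Then h(position 4) = 1 and h(position 0) = 0. By first-step analysis:
h(position 1) = 0.16·0 + 0.3·h(position 1) + 0.24·h(position 2) + 0.14·h(position 3) + 0.16·1
h(position 2) = 0.2·0 + 0.2·h(position 1) + 0.16·h(position 2) + 0.26·h(position 3) + 0.18·1
h(position 3) = 0.16·0 + 0.18·h(position 1) + 0.18·h(position 2) + 0.28·h(position 3) + 0.2·1
Solving: h(position 1) = 0.5051, h(position 2) = 0.4982, h(position 3) = 0.5286.
Starting from position 2, the probability is 0.4982.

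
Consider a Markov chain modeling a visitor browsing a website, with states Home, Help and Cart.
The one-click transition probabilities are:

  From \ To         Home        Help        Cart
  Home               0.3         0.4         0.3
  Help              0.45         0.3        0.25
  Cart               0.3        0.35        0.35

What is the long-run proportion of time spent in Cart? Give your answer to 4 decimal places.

Let the stationary distribution be π with π = πP and π_1 + π_2 + π_3 = 1.
π_1 = 0.3·π_1 + 0.45·π_2 + 0.3·π_3
π_2 = 0.4·π_1 + 0.3·π_2 + 0.35·π_3
Solving with the normalization constraint gives π = (0.3525, 0.3501, 0.2974).
So the stationary probability of Cart is 0.2974.

0.2974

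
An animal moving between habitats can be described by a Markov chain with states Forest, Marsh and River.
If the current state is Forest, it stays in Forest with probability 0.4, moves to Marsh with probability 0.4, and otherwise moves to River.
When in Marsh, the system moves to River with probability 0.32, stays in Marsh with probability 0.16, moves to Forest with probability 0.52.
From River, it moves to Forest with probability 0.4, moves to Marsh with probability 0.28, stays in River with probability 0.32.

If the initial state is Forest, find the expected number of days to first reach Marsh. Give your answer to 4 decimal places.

2.6829

Let t(s) be the expected number of days to first reach Marsh from state s, with t(Marsh) = 0. Conditioning on the first day:
t(Forest) = 1 + 0.4·t(Forest) + 0.2·t(River)
t(River) = 1 + 0.4·t(Forest) + 0.32·t(River)
Solving: t(Forest) = 2.6829, t(River) = 3.0488.
Expected days from Forest to Marsh: 2.6829.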